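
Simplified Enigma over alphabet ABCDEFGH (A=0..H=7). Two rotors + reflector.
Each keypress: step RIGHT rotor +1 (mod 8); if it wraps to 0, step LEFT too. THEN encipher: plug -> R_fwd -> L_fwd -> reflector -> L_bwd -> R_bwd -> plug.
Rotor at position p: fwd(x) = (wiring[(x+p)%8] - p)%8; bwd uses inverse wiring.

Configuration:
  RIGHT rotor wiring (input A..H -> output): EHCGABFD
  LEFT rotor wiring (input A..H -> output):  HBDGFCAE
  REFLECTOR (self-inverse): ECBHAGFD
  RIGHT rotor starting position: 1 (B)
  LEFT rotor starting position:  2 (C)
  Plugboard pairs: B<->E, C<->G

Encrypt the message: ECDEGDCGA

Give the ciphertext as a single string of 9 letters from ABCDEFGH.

Answer: GGHFBFEDC

Derivation:
Char 1 ('E'): step: R->2, L=2; E->plug->B->R->E->L->G->refl->F->L'->G->R'->C->plug->G
Char 2 ('C'): step: R->3, L=2; C->plug->G->R->E->L->G->refl->F->L'->G->R'->C->plug->G
Char 3 ('D'): step: R->4, L=2; D->plug->D->R->H->L->H->refl->D->L'->C->R'->H->plug->H
Char 4 ('E'): step: R->5, L=2; E->plug->B->R->A->L->B->refl->C->L'->F->R'->F->plug->F
Char 5 ('G'): step: R->6, L=2; G->plug->C->R->G->L->F->refl->G->L'->E->R'->E->plug->B
Char 6 ('D'): step: R->7, L=2; D->plug->D->R->D->L->A->refl->E->L'->B->R'->F->plug->F
Char 7 ('C'): step: R->0, L->3 (L advanced); C->plug->G->R->F->L->E->refl->A->L'->H->R'->B->plug->E
Char 8 ('G'): step: R->1, L=3; G->plug->C->R->F->L->E->refl->A->L'->H->R'->D->plug->D
Char 9 ('A'): step: R->2, L=3; A->plug->A->R->A->L->D->refl->H->L'->C->R'->G->plug->C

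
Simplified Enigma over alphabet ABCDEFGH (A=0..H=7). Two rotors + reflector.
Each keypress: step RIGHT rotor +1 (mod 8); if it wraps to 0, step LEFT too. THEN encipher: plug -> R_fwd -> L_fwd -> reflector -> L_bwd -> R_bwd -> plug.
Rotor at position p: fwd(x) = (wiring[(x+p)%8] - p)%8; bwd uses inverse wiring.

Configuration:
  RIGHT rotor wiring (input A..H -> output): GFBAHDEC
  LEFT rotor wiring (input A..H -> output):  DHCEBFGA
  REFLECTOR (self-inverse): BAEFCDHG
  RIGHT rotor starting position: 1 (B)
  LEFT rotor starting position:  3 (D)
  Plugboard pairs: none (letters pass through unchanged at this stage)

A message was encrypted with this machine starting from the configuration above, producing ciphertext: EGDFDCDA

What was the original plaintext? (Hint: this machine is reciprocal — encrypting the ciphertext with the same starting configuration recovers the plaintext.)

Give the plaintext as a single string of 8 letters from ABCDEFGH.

Answer: BHEGGDBD

Derivation:
Char 1 ('E'): step: R->2, L=3; E->plug->E->R->C->L->C->refl->E->L'->G->R'->B->plug->B
Char 2 ('G'): step: R->3, L=3; G->plug->G->R->C->L->C->refl->E->L'->G->R'->H->plug->H
Char 3 ('D'): step: R->4, L=3; D->plug->D->R->G->L->E->refl->C->L'->C->R'->E->plug->E
Char 4 ('F'): step: R->5, L=3; F->plug->F->R->E->L->F->refl->D->L'->D->R'->G->plug->G
Char 5 ('D'): step: R->6, L=3; D->plug->D->R->H->L->H->refl->G->L'->B->R'->G->plug->G
Char 6 ('C'): step: R->7, L=3; C->plug->C->R->G->L->E->refl->C->L'->C->R'->D->plug->D
Char 7 ('D'): step: R->0, L->4 (L advanced); D->plug->D->R->A->L->F->refl->D->L'->F->R'->B->plug->B
Char 8 ('A'): step: R->1, L=4; A->plug->A->R->E->L->H->refl->G->L'->G->R'->D->plug->D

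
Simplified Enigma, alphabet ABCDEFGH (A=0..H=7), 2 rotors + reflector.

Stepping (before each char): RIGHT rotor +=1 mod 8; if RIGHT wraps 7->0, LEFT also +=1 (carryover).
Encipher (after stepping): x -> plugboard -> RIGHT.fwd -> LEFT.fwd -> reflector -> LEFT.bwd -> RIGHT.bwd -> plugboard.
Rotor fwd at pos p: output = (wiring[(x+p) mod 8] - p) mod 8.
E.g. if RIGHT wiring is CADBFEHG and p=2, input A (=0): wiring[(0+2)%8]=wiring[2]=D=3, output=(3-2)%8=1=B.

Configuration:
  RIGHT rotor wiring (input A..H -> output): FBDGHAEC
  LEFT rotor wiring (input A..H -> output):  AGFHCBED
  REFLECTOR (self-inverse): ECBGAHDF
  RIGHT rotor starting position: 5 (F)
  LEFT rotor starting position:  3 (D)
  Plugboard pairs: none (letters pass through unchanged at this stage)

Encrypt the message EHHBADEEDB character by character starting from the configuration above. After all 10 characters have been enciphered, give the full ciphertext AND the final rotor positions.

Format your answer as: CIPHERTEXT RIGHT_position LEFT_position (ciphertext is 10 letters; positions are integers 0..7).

Answer: GGGHGAAHGH 7 4

Derivation:
Char 1 ('E'): step: R->6, L=3; E->plug->E->R->F->L->F->refl->H->L'->B->R'->G->plug->G
Char 2 ('H'): step: R->7, L=3; H->plug->H->R->F->L->F->refl->H->L'->B->R'->G->plug->G
Char 3 ('H'): step: R->0, L->4 (L advanced); H->plug->H->R->C->L->A->refl->E->L'->E->R'->G->plug->G
Char 4 ('B'): step: R->1, L=4; B->plug->B->R->C->L->A->refl->E->L'->E->R'->H->plug->H
Char 5 ('A'): step: R->2, L=4; A->plug->A->R->B->L->F->refl->H->L'->D->R'->G->plug->G
Char 6 ('D'): step: R->3, L=4; D->plug->D->R->B->L->F->refl->H->L'->D->R'->A->plug->A
Char 7 ('E'): step: R->4, L=4; E->plug->E->R->B->L->F->refl->H->L'->D->R'->A->plug->A
Char 8 ('E'): step: R->5, L=4; E->plug->E->R->E->L->E->refl->A->L'->C->R'->H->plug->H
Char 9 ('D'): step: R->6, L=4; D->plug->D->R->D->L->H->refl->F->L'->B->R'->G->plug->G
Char 10 ('B'): step: R->7, L=4; B->plug->B->R->G->L->B->refl->C->L'->F->R'->H->plug->H
Final: ciphertext=GGGHGAAHGH, RIGHT=7, LEFT=4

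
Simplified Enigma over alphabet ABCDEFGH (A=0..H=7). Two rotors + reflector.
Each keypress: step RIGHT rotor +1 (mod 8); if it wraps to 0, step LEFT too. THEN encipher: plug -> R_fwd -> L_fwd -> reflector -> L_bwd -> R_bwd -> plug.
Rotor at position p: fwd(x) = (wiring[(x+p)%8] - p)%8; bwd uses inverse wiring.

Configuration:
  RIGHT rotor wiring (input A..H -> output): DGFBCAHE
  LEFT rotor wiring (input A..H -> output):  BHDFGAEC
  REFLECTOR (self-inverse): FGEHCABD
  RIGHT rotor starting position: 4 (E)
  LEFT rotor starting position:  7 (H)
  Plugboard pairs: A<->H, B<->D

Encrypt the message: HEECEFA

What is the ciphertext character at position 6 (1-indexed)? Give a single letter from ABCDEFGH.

Char 1 ('H'): step: R->5, L=7; H->plug->A->R->D->L->E->refl->C->L'->B->R'->E->plug->E
Char 2 ('E'): step: R->6, L=7; E->plug->E->R->H->L->F->refl->A->L'->C->R'->H->plug->A
Char 3 ('E'): step: R->7, L=7; E->plug->E->R->C->L->A->refl->F->L'->H->R'->C->plug->C
Char 4 ('C'): step: R->0, L->0 (L advanced); C->plug->C->R->F->L->A->refl->F->L'->D->R'->A->plug->H
Char 5 ('E'): step: R->1, L=0; E->plug->E->R->H->L->C->refl->E->L'->G->R'->F->plug->F
Char 6 ('F'): step: R->2, L=0; F->plug->F->R->C->L->D->refl->H->L'->B->R'->G->plug->G

G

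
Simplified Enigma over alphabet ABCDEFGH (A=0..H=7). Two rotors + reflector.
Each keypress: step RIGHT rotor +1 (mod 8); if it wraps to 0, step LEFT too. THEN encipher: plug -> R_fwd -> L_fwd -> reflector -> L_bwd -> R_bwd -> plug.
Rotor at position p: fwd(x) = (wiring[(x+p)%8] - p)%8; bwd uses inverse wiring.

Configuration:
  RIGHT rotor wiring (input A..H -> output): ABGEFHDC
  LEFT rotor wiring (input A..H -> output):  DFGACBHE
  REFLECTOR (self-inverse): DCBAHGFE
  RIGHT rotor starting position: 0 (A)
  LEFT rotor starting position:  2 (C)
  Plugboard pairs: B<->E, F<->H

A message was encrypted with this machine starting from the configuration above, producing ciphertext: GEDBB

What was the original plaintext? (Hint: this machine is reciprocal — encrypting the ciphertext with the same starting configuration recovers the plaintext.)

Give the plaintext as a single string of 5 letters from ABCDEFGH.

Char 1 ('G'): step: R->1, L=2; G->plug->G->R->B->L->G->refl->F->L'->E->R'->D->plug->D
Char 2 ('E'): step: R->2, L=2; E->plug->B->R->C->L->A->refl->D->L'->H->R'->H->plug->F
Char 3 ('D'): step: R->3, L=2; D->plug->D->R->A->L->E->refl->H->L'->D->R'->H->plug->F
Char 4 ('B'): step: R->4, L=2; B->plug->E->R->E->L->F->refl->G->L'->B->R'->A->plug->A
Char 5 ('B'): step: R->5, L=2; B->plug->E->R->E->L->F->refl->G->L'->B->R'->F->plug->H

Answer: DFFAH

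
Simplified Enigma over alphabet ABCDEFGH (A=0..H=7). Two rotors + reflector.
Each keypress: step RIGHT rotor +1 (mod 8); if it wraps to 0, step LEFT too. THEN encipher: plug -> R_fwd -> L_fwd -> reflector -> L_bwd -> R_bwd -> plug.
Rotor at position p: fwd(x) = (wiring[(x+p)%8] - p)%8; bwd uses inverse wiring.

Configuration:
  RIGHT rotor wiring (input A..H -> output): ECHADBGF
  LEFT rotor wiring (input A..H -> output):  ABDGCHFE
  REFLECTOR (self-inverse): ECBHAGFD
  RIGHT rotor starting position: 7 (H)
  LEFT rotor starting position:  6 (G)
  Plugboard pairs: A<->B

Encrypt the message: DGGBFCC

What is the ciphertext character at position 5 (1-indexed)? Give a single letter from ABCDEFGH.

Char 1 ('D'): step: R->0, L->7 (L advanced); D->plug->D->R->A->L->F->refl->G->L'->H->R'->C->plug->C
Char 2 ('G'): step: R->1, L=7; G->plug->G->R->E->L->H->refl->D->L'->F->R'->F->plug->F
Char 3 ('G'): step: R->2, L=7; G->plug->G->R->C->L->C->refl->B->L'->B->R'->C->plug->C
Char 4 ('B'): step: R->3, L=7; B->plug->A->R->F->L->D->refl->H->L'->E->R'->H->plug->H
Char 5 ('F'): step: R->4, L=7; F->plug->F->R->G->L->A->refl->E->L'->D->R'->G->plug->G

G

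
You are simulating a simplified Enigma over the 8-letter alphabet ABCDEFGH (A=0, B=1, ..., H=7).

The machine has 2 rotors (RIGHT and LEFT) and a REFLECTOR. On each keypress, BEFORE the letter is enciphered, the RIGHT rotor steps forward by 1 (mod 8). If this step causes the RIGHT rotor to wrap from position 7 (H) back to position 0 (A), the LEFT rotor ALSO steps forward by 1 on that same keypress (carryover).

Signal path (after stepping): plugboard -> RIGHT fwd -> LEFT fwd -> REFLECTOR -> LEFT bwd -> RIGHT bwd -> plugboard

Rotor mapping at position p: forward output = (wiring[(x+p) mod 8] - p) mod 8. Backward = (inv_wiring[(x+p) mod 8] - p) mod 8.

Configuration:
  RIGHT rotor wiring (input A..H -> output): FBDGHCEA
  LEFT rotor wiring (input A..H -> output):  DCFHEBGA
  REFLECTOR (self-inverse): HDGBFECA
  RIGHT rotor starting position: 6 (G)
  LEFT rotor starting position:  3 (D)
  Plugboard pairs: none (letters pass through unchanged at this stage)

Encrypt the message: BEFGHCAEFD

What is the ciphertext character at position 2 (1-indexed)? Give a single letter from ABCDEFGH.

Char 1 ('B'): step: R->7, L=3; B->plug->B->R->G->L->H->refl->A->L'->F->R'->H->plug->H
Char 2 ('E'): step: R->0, L->4 (L advanced); E->plug->E->R->H->L->D->refl->B->L'->G->R'->D->plug->D

D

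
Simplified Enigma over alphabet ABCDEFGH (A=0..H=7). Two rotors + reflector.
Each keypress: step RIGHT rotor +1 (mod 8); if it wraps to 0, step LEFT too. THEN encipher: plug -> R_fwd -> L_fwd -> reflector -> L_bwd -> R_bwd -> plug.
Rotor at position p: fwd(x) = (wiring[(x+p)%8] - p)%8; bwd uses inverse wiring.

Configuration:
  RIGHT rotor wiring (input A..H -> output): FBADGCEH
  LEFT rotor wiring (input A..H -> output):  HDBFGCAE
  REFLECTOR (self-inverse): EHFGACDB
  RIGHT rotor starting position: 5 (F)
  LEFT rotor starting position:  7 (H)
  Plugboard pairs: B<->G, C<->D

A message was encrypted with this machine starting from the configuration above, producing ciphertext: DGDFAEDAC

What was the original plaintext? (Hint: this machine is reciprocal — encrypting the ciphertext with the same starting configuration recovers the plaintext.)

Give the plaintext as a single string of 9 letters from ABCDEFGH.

Answer: FEFCHCAFF

Derivation:
Char 1 ('D'): step: R->6, L=7; D->plug->C->R->H->L->B->refl->H->L'->F->R'->F->plug->F
Char 2 ('G'): step: R->7, L=7; G->plug->B->R->G->L->D->refl->G->L'->E->R'->E->plug->E
Char 3 ('D'): step: R->0, L->0 (L advanced); D->plug->C->R->A->L->H->refl->B->L'->C->R'->F->plug->F
Char 4 ('F'): step: R->1, L=0; F->plug->F->R->D->L->F->refl->C->L'->F->R'->D->plug->C
Char 5 ('A'): step: R->2, L=0; A->plug->A->R->G->L->A->refl->E->L'->H->R'->H->plug->H
Char 6 ('E'): step: R->3, L=0; E->plug->E->R->E->L->G->refl->D->L'->B->R'->D->plug->C
Char 7 ('D'): step: R->4, L=0; D->plug->C->R->A->L->H->refl->B->L'->C->R'->A->plug->A
Char 8 ('A'): step: R->5, L=0; A->plug->A->R->F->L->C->refl->F->L'->D->R'->F->plug->F
Char 9 ('C'): step: R->6, L=0; C->plug->D->R->D->L->F->refl->C->L'->F->R'->F->plug->F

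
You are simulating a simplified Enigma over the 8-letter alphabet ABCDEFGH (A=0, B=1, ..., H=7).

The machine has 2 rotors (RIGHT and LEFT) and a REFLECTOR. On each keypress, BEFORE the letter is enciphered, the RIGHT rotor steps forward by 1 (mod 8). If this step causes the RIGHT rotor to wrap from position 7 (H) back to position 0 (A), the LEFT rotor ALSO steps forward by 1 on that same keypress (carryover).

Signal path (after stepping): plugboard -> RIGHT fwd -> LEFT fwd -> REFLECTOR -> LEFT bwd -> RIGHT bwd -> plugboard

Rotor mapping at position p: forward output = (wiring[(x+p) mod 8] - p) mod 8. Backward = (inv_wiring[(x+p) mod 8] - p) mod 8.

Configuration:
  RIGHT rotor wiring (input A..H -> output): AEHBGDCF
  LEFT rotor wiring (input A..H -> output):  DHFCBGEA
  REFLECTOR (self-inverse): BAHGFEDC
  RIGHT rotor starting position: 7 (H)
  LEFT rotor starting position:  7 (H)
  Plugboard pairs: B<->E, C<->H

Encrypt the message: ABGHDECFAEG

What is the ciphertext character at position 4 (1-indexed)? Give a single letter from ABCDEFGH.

Char 1 ('A'): step: R->0, L->0 (L advanced); A->plug->A->R->A->L->D->refl->G->L'->F->R'->H->plug->C
Char 2 ('B'): step: R->1, L=0; B->plug->E->R->C->L->F->refl->E->L'->G->R'->B->plug->E
Char 3 ('G'): step: R->2, L=0; G->plug->G->R->G->L->E->refl->F->L'->C->R'->H->plug->C
Char 4 ('H'): step: R->3, L=0; H->plug->C->R->A->L->D->refl->G->L'->F->R'->F->plug->F

F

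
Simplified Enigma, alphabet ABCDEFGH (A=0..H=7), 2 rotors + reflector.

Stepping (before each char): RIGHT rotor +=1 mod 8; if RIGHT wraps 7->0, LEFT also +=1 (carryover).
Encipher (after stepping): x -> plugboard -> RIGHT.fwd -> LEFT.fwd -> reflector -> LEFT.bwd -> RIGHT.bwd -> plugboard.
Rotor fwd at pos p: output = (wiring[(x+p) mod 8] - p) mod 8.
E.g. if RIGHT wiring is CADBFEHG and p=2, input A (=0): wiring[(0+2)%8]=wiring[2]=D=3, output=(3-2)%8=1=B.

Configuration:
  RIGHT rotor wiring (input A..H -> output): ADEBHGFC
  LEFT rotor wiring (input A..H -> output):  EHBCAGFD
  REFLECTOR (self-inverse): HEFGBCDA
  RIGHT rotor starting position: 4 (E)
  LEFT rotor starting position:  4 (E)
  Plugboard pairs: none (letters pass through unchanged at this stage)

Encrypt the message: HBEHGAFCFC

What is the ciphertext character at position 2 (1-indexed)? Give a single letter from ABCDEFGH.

Char 1 ('H'): step: R->5, L=4; H->plug->H->R->C->L->B->refl->E->L'->A->R'->B->plug->B
Char 2 ('B'): step: R->6, L=4; B->plug->B->R->E->L->A->refl->H->L'->D->R'->F->plug->F

F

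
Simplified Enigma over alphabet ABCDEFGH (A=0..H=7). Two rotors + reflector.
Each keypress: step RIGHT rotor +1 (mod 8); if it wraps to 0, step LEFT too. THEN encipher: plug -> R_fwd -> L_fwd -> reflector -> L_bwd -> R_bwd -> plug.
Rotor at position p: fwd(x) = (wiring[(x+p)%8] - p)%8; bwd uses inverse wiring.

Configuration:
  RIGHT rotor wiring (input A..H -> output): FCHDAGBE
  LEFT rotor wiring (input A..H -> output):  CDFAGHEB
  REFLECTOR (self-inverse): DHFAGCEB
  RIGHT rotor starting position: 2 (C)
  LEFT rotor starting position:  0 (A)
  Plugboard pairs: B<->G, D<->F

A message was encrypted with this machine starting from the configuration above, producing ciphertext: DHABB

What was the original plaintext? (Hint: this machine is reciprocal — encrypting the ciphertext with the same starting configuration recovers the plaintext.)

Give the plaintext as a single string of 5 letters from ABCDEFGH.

Answer: ACHHA

Derivation:
Char 1 ('D'): step: R->3, L=0; D->plug->F->R->C->L->F->refl->C->L'->A->R'->A->plug->A
Char 2 ('H'): step: R->4, L=0; H->plug->H->R->H->L->B->refl->H->L'->F->R'->C->plug->C
Char 3 ('A'): step: R->5, L=0; A->plug->A->R->B->L->D->refl->A->L'->D->R'->H->plug->H
Char 4 ('B'): step: R->6, L=0; B->plug->G->R->C->L->F->refl->C->L'->A->R'->H->plug->H
Char 5 ('B'): step: R->7, L=0; B->plug->G->R->H->L->B->refl->H->L'->F->R'->A->plug->A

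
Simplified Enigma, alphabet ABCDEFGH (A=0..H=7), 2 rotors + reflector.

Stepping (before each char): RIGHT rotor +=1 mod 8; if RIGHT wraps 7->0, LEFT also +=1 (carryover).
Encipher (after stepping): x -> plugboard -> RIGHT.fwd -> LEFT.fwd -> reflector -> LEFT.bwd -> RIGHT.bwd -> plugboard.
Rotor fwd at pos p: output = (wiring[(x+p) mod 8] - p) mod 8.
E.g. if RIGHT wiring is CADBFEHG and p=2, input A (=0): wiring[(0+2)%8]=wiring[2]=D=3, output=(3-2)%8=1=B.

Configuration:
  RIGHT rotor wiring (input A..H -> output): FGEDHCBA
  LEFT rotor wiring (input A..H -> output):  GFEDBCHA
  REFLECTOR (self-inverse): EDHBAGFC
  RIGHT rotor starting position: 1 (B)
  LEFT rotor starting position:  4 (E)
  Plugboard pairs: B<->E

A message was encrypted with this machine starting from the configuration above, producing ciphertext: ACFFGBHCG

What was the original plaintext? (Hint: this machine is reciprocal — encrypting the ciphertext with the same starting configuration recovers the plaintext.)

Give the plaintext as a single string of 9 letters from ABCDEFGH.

Answer: CECEDCEEA

Derivation:
Char 1 ('A'): step: R->2, L=4; A->plug->A->R->C->L->D->refl->B->L'->F->R'->C->plug->C
Char 2 ('C'): step: R->3, L=4; C->plug->C->R->H->L->H->refl->C->L'->E->R'->B->plug->E
Char 3 ('F'): step: R->4, L=4; F->plug->F->R->C->L->D->refl->B->L'->F->R'->C->plug->C
Char 4 ('F'): step: R->5, L=4; F->plug->F->R->H->L->H->refl->C->L'->E->R'->B->plug->E
Char 5 ('G'): step: R->6, L=4; G->plug->G->R->B->L->G->refl->F->L'->A->R'->D->plug->D
Char 6 ('B'): step: R->7, L=4; B->plug->E->R->E->L->C->refl->H->L'->H->R'->C->plug->C
Char 7 ('H'): step: R->0, L->5 (L advanced); H->plug->H->R->A->L->F->refl->G->L'->G->R'->B->plug->E
Char 8 ('C'): step: R->1, L=5; C->plug->C->R->C->L->D->refl->B->L'->D->R'->B->plug->E
Char 9 ('G'): step: R->2, L=5; G->plug->G->R->D->L->B->refl->D->L'->C->R'->A->plug->A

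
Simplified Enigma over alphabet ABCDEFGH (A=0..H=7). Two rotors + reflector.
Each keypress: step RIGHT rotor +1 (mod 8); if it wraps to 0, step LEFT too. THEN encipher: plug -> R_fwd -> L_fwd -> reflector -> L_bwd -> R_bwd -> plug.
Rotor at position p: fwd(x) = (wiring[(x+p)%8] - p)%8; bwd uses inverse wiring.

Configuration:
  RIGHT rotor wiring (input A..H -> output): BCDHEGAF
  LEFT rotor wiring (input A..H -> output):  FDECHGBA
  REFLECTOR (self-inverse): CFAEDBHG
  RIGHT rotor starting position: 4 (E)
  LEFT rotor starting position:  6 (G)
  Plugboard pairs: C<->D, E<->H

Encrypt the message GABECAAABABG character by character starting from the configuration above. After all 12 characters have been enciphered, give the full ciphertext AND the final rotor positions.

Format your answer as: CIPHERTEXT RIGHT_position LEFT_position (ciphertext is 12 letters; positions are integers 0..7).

Answer: CCCCEHHEDCCF 0 0

Derivation:
Char 1 ('G'): step: R->5, L=6; G->plug->G->R->C->L->H->refl->G->L'->E->R'->D->plug->C
Char 2 ('A'): step: R->6, L=6; A->plug->A->R->C->L->H->refl->G->L'->E->R'->D->plug->C
Char 3 ('B'): step: R->7, L=6; B->plug->B->R->C->L->H->refl->G->L'->E->R'->D->plug->C
Char 4 ('E'): step: R->0, L->7 (L advanced); E->plug->H->R->F->L->A->refl->C->L'->H->R'->D->plug->C
Char 5 ('C'): step: R->1, L=7; C->plug->D->R->D->L->F->refl->B->L'->A->R'->H->plug->E
Char 6 ('A'): step: R->2, L=7; A->plug->A->R->B->L->G->refl->H->L'->G->R'->E->plug->H
Char 7 ('A'): step: R->3, L=7; A->plug->A->R->E->L->D->refl->E->L'->C->R'->E->plug->H
Char 8 ('A'): step: R->4, L=7; A->plug->A->R->A->L->B->refl->F->L'->D->R'->H->plug->E
Char 9 ('B'): step: R->5, L=7; B->plug->B->R->D->L->F->refl->B->L'->A->R'->C->plug->D
Char 10 ('A'): step: R->6, L=7; A->plug->A->R->C->L->E->refl->D->L'->E->R'->D->plug->C
Char 11 ('B'): step: R->7, L=7; B->plug->B->R->C->L->E->refl->D->L'->E->R'->D->plug->C
Char 12 ('G'): step: R->0, L->0 (L advanced); G->plug->G->R->A->L->F->refl->B->L'->G->R'->F->plug->F
Final: ciphertext=CCCCEHHEDCCF, RIGHT=0, LEFT=0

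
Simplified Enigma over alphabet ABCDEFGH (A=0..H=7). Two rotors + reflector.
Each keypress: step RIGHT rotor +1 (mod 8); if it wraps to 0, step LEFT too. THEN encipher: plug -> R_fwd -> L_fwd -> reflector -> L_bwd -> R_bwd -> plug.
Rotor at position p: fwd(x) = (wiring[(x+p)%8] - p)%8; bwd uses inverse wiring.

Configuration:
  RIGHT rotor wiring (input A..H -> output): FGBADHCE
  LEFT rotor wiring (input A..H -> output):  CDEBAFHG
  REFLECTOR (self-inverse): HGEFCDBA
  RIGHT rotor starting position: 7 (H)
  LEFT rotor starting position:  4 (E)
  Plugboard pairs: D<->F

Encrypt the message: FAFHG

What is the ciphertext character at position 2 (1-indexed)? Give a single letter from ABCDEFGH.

Char 1 ('F'): step: R->0, L->5 (L advanced); F->plug->D->R->A->L->A->refl->H->L'->F->R'->A->plug->A
Char 2 ('A'): step: R->1, L=5; A->plug->A->R->F->L->H->refl->A->L'->A->R'->B->plug->B

B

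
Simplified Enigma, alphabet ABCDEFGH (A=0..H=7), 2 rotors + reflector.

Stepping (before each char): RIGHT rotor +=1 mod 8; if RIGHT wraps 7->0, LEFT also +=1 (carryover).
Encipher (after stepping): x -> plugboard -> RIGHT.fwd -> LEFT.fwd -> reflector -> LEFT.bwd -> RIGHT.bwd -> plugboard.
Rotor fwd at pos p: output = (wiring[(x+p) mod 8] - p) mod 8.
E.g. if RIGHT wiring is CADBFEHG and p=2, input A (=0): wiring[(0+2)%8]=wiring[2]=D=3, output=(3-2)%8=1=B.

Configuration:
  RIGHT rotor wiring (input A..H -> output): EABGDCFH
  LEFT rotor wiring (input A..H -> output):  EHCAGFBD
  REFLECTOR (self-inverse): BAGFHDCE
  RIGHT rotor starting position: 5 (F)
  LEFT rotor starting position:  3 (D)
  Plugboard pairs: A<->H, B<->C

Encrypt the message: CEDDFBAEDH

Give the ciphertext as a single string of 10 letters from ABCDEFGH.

Char 1 ('C'): step: R->6, L=3; C->plug->B->R->B->L->D->refl->F->L'->A->R'->F->plug->F
Char 2 ('E'): step: R->7, L=3; E->plug->E->R->H->L->H->refl->E->L'->G->R'->H->plug->A
Char 3 ('D'): step: R->0, L->4 (L advanced); D->plug->D->R->G->L->G->refl->C->L'->A->R'->B->plug->C
Char 4 ('D'): step: R->1, L=4; D->plug->D->R->C->L->F->refl->D->L'->F->R'->C->plug->B
Char 5 ('F'): step: R->2, L=4; F->plug->F->R->F->L->D->refl->F->L'->C->R'->G->plug->G
Char 6 ('B'): step: R->3, L=4; B->plug->C->R->H->L->E->refl->H->L'->D->R'->A->plug->H
Char 7 ('A'): step: R->4, L=4; A->plug->H->R->C->L->F->refl->D->L'->F->R'->G->plug->G
Char 8 ('E'): step: R->5, L=4; E->plug->E->R->D->L->H->refl->E->L'->H->R'->D->plug->D
Char 9 ('D'): step: R->6, L=4; D->plug->D->R->C->L->F->refl->D->L'->F->R'->G->plug->G
Char 10 ('H'): step: R->7, L=4; H->plug->A->R->A->L->C->refl->G->L'->G->R'->H->plug->A

Answer: FACBGHGDGA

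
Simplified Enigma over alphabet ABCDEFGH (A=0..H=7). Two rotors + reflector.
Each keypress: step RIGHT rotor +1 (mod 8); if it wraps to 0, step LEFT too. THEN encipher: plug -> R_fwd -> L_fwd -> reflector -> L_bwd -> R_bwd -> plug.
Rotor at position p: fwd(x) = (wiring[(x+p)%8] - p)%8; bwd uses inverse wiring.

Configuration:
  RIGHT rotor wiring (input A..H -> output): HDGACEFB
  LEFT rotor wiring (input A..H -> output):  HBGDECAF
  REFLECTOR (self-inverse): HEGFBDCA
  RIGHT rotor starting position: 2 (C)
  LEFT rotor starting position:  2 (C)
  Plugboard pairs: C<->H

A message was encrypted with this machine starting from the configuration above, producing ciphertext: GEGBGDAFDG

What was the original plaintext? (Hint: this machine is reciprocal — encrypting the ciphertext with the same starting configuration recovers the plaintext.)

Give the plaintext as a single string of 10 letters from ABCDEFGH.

Char 1 ('G'): step: R->3, L=2; G->plug->G->R->A->L->E->refl->B->L'->B->R'->C->plug->H
Char 2 ('E'): step: R->4, L=2; E->plug->E->R->D->L->A->refl->H->L'->H->R'->F->plug->F
Char 3 ('G'): step: R->5, L=2; G->plug->G->R->D->L->A->refl->H->L'->H->R'->A->plug->A
Char 4 ('B'): step: R->6, L=2; B->plug->B->R->D->L->A->refl->H->L'->H->R'->A->plug->A
Char 5 ('G'): step: R->7, L=2; G->plug->G->R->F->L->D->refl->F->L'->G->R'->H->plug->C
Char 6 ('D'): step: R->0, L->3 (L advanced); D->plug->D->R->A->L->A->refl->H->L'->C->R'->E->plug->E
Char 7 ('A'): step: R->1, L=3; A->plug->A->R->C->L->H->refl->A->L'->A->R'->G->plug->G
Char 8 ('F'): step: R->2, L=3; F->plug->F->R->H->L->D->refl->F->L'->D->R'->E->plug->E
Char 9 ('D'): step: R->3, L=3; D->plug->D->R->C->L->H->refl->A->L'->A->R'->G->plug->G
Char 10 ('G'): step: R->4, L=3; G->plug->G->R->C->L->H->refl->A->L'->A->R'->B->plug->B

Answer: HFAACEGEGB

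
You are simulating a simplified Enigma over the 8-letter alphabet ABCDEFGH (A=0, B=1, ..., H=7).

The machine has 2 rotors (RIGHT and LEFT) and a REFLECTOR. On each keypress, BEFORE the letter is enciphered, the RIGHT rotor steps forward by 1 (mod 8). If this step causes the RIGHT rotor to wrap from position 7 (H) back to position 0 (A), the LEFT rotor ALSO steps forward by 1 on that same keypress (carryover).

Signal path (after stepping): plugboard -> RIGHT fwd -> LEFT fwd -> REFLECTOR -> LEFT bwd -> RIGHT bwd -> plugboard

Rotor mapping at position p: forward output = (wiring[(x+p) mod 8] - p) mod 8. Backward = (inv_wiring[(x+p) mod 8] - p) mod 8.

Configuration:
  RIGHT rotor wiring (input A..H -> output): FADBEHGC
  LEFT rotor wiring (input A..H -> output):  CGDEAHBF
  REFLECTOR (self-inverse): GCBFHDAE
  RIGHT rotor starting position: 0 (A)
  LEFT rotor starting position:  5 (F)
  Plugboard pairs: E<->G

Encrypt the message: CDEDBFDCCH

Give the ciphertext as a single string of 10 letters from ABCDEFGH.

Answer: HCFGFCEAHB

Derivation:
Char 1 ('C'): step: R->1, L=5; C->plug->C->R->A->L->C->refl->B->L'->E->R'->H->plug->H
Char 2 ('D'): step: R->2, L=5; D->plug->D->R->F->L->G->refl->A->L'->C->R'->C->plug->C
Char 3 ('E'): step: R->3, L=5; E->plug->G->R->F->L->G->refl->A->L'->C->R'->F->plug->F
Char 4 ('D'): step: R->4, L=5; D->plug->D->R->G->L->H->refl->E->L'->B->R'->E->plug->G
Char 5 ('B'): step: R->5, L=5; B->plug->B->R->B->L->E->refl->H->L'->G->R'->F->plug->F
Char 6 ('F'): step: R->6, L=5; F->plug->F->R->D->L->F->refl->D->L'->H->R'->C->plug->C
Char 7 ('D'): step: R->7, L=5; D->plug->D->R->E->L->B->refl->C->L'->A->R'->G->plug->E
Char 8 ('C'): step: R->0, L->6 (L advanced); C->plug->C->R->D->L->A->refl->G->L'->F->R'->A->plug->A
Char 9 ('C'): step: R->1, L=6; C->plug->C->R->A->L->D->refl->F->L'->E->R'->H->plug->H
Char 10 ('H'): step: R->2, L=6; H->plug->H->R->G->L->C->refl->B->L'->H->R'->B->plug->B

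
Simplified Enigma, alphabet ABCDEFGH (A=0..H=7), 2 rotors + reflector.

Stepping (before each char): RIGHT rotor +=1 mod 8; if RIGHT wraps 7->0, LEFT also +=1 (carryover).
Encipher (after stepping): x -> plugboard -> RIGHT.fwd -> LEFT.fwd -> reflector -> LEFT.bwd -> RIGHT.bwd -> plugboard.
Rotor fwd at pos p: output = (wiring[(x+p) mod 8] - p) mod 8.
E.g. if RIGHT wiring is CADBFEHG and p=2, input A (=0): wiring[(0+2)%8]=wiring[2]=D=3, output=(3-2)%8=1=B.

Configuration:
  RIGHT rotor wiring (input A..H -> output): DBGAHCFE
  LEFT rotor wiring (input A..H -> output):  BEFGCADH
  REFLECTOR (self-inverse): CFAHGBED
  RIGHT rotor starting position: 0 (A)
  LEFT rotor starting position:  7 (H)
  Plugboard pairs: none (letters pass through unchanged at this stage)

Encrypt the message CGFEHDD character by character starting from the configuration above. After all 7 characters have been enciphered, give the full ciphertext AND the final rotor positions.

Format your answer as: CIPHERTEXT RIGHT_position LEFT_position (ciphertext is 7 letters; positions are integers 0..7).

Char 1 ('C'): step: R->1, L=7; C->plug->C->R->H->L->E->refl->G->L'->D->R'->G->plug->G
Char 2 ('G'): step: R->2, L=7; G->plug->G->R->B->L->C->refl->A->L'->A->R'->D->plug->D
Char 3 ('F'): step: R->3, L=7; F->plug->F->R->A->L->A->refl->C->L'->B->R'->E->plug->E
Char 4 ('E'): step: R->4, L=7; E->plug->E->R->H->L->E->refl->G->L'->D->R'->A->plug->A
Char 5 ('H'): step: R->5, L=7; H->plug->H->R->C->L->F->refl->B->L'->G->R'->D->plug->D
Char 6 ('D'): step: R->6, L=7; D->plug->D->R->D->L->G->refl->E->L'->H->R'->A->plug->A
Char 7 ('D'): step: R->7, L=7; D->plug->D->R->H->L->E->refl->G->L'->D->R'->G->plug->G
Final: ciphertext=GDEADAG, RIGHT=7, LEFT=7

Answer: GDEADAG 7 7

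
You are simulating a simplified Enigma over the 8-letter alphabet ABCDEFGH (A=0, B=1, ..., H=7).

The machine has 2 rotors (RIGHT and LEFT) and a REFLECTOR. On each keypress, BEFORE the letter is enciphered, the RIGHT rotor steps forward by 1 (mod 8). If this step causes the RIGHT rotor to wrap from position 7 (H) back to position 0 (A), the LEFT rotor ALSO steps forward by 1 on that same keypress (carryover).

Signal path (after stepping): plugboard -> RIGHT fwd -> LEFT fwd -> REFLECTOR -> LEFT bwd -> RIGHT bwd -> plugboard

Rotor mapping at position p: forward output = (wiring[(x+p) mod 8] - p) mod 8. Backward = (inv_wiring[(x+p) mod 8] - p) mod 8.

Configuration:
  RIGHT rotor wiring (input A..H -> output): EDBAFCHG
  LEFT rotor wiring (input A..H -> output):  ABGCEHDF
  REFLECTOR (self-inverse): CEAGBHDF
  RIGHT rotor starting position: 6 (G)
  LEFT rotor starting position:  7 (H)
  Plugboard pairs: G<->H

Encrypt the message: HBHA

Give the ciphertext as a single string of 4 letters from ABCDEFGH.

Answer: BDCE

Derivation:
Char 1 ('H'): step: R->7, L=7; H->plug->G->R->D->L->H->refl->F->L'->F->R'->B->plug->B
Char 2 ('B'): step: R->0, L->0 (L advanced); B->plug->B->R->D->L->C->refl->A->L'->A->R'->D->plug->D
Char 3 ('H'): step: R->1, L=0; H->plug->G->R->F->L->H->refl->F->L'->H->R'->C->plug->C
Char 4 ('A'): step: R->2, L=0; A->plug->A->R->H->L->F->refl->H->L'->F->R'->E->plug->E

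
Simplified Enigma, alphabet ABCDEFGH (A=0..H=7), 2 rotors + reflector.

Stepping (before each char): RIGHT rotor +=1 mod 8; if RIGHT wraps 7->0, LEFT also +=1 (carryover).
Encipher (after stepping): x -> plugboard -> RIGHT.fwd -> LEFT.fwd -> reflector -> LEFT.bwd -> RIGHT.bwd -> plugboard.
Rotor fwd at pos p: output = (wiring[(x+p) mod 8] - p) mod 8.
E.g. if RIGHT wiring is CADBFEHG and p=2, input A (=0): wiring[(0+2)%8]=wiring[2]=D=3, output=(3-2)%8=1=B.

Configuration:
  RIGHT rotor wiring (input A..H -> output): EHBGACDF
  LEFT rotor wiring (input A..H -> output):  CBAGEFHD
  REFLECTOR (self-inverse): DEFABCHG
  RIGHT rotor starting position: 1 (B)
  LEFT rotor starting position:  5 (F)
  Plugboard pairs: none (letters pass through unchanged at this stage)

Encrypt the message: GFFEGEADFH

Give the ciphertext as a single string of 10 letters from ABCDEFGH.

Answer: AADDBDCAHC

Derivation:
Char 1 ('G'): step: R->2, L=5; G->plug->G->R->C->L->G->refl->H->L'->H->R'->A->plug->A
Char 2 ('F'): step: R->3, L=5; F->plug->F->R->B->L->C->refl->F->L'->D->R'->A->plug->A
Char 3 ('F'): step: R->4, L=5; F->plug->F->R->D->L->F->refl->C->L'->B->R'->D->plug->D
Char 4 ('E'): step: R->5, L=5; E->plug->E->R->C->L->G->refl->H->L'->H->R'->D->plug->D
Char 5 ('G'): step: R->6, L=5; G->plug->G->R->C->L->G->refl->H->L'->H->R'->B->plug->B
Char 6 ('E'): step: R->7, L=5; E->plug->E->R->H->L->H->refl->G->L'->C->R'->D->plug->D
Char 7 ('A'): step: R->0, L->6 (L advanced); A->plug->A->R->E->L->C->refl->F->L'->B->R'->C->plug->C
Char 8 ('D'): step: R->1, L=6; D->plug->D->R->H->L->H->refl->G->L'->G->R'->A->plug->A
Char 9 ('F'): step: R->2, L=6; F->plug->F->R->D->L->D->refl->A->L'->F->R'->H->plug->H
Char 10 ('H'): step: R->3, L=6; H->plug->H->R->G->L->G->refl->H->L'->H->R'->C->plug->C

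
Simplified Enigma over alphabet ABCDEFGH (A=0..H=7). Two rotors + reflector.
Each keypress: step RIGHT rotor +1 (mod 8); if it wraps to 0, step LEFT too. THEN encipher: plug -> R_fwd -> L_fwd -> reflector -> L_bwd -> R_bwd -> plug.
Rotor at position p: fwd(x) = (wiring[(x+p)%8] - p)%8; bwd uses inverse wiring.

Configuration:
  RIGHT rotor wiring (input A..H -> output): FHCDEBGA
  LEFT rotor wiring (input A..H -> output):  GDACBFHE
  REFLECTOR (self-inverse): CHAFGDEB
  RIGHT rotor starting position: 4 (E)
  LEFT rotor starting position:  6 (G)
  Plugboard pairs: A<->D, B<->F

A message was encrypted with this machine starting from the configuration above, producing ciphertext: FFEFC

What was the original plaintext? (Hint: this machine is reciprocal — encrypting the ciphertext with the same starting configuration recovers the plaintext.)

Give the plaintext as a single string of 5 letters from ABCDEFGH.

Answer: BEGDD

Derivation:
Char 1 ('F'): step: R->5, L=6; F->plug->B->R->B->L->G->refl->E->L'->F->R'->F->plug->B
Char 2 ('F'): step: R->6, L=6; F->plug->B->R->C->L->A->refl->C->L'->E->R'->E->plug->E
Char 3 ('E'): step: R->7, L=6; E->plug->E->R->E->L->C->refl->A->L'->C->R'->G->plug->G
Char 4 ('F'): step: R->0, L->7 (L advanced); F->plug->B->R->H->L->A->refl->C->L'->F->R'->A->plug->D
Char 5 ('C'): step: R->1, L=7; C->plug->C->R->C->L->E->refl->G->L'->G->R'->A->plug->D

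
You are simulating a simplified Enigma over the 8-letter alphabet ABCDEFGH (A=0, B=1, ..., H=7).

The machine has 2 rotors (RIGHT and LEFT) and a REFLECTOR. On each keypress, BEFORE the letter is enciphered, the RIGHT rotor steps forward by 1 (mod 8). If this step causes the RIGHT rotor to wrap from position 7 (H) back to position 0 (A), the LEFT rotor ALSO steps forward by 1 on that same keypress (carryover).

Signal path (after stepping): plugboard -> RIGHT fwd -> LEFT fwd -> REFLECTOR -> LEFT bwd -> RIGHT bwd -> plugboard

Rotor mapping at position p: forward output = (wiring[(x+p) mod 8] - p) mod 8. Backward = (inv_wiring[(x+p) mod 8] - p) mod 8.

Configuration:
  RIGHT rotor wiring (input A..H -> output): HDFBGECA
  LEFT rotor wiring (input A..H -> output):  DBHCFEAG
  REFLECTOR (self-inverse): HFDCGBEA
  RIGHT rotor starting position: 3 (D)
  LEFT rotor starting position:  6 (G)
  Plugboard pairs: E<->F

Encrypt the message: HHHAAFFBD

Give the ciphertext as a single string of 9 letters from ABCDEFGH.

Answer: EFCDFCAGA

Derivation:
Char 1 ('H'): step: R->4, L=6; H->plug->H->R->F->L->E->refl->G->L'->H->R'->F->plug->E
Char 2 ('H'): step: R->5, L=6; H->plug->H->R->B->L->A->refl->H->L'->G->R'->E->plug->F
Char 3 ('H'): step: R->6, L=6; H->plug->H->R->G->L->H->refl->A->L'->B->R'->C->plug->C
Char 4 ('A'): step: R->7, L=6; A->plug->A->R->B->L->A->refl->H->L'->G->R'->D->plug->D
Char 5 ('A'): step: R->0, L->7 (L advanced); A->plug->A->R->H->L->B->refl->F->L'->G->R'->E->plug->F
Char 6 ('F'): step: R->1, L=7; F->plug->E->R->D->L->A->refl->H->L'->A->R'->C->plug->C
Char 7 ('F'): step: R->2, L=7; F->plug->E->R->A->L->H->refl->A->L'->D->R'->A->plug->A
Char 8 ('B'): step: R->3, L=7; B->plug->B->R->D->L->A->refl->H->L'->A->R'->G->plug->G
Char 9 ('D'): step: R->4, L=7; D->plug->D->R->E->L->D->refl->C->L'->C->R'->A->plug->A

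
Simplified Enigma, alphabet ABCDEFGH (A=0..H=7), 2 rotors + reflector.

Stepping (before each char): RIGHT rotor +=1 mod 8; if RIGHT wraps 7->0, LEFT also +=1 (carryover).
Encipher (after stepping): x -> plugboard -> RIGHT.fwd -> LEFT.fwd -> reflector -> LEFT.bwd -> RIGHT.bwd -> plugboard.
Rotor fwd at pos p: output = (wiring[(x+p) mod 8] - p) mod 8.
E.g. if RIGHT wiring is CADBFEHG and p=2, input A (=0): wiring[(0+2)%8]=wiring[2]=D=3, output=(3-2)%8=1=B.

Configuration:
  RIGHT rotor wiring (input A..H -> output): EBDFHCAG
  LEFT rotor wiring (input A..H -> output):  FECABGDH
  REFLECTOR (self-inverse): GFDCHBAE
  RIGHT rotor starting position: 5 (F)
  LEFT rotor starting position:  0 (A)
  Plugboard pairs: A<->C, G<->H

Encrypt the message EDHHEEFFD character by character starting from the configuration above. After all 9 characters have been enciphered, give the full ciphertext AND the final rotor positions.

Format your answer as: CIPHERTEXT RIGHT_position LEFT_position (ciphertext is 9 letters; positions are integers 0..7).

Answer: DFDCBHEBA 6 1

Derivation:
Char 1 ('E'): step: R->6, L=0; E->plug->E->R->F->L->G->refl->A->L'->D->R'->D->plug->D
Char 2 ('D'): step: R->7, L=0; D->plug->D->R->E->L->B->refl->F->L'->A->R'->F->plug->F
Char 3 ('H'): step: R->0, L->1 (L advanced); H->plug->G->R->A->L->D->refl->C->L'->F->R'->D->plug->D
Char 4 ('H'): step: R->1, L=1; H->plug->G->R->F->L->C->refl->D->L'->A->R'->A->plug->C
Char 5 ('E'): step: R->2, L=1; E->plug->E->R->G->L->G->refl->A->L'->D->R'->B->plug->B
Char 6 ('E'): step: R->3, L=1; E->plug->E->R->D->L->A->refl->G->L'->G->R'->G->plug->H
Char 7 ('F'): step: R->4, L=1; F->plug->F->R->F->L->C->refl->D->L'->A->R'->E->plug->E
Char 8 ('F'): step: R->5, L=1; F->plug->F->R->G->L->G->refl->A->L'->D->R'->B->plug->B
Char 9 ('D'): step: R->6, L=1; D->plug->D->R->D->L->A->refl->G->L'->G->R'->C->plug->A
Final: ciphertext=DFDCBHEBA, RIGHT=6, LEFT=1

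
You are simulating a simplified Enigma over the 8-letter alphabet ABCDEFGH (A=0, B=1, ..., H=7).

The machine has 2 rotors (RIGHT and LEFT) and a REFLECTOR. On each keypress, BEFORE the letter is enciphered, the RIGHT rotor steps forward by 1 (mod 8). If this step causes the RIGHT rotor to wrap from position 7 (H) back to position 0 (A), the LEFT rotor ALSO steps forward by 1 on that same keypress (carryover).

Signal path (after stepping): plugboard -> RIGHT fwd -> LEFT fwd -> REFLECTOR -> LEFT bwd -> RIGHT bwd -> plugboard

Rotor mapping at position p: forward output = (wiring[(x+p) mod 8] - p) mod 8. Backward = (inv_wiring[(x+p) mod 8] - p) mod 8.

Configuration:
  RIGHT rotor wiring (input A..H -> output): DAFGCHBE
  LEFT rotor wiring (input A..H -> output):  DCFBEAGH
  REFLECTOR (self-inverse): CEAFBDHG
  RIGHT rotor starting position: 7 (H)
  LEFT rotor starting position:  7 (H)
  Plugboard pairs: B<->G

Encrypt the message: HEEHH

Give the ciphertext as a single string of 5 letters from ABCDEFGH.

Answer: AAHFD

Derivation:
Char 1 ('H'): step: R->0, L->0 (L advanced); H->plug->H->R->E->L->E->refl->B->L'->D->R'->A->plug->A
Char 2 ('E'): step: R->1, L=0; E->plug->E->R->G->L->G->refl->H->L'->H->R'->A->plug->A
Char 3 ('E'): step: R->2, L=0; E->plug->E->R->H->L->H->refl->G->L'->G->R'->H->plug->H
Char 4 ('H'): step: R->3, L=0; H->plug->H->R->C->L->F->refl->D->L'->A->R'->F->plug->F
Char 5 ('H'): step: R->4, L=0; H->plug->H->R->C->L->F->refl->D->L'->A->R'->D->plug->D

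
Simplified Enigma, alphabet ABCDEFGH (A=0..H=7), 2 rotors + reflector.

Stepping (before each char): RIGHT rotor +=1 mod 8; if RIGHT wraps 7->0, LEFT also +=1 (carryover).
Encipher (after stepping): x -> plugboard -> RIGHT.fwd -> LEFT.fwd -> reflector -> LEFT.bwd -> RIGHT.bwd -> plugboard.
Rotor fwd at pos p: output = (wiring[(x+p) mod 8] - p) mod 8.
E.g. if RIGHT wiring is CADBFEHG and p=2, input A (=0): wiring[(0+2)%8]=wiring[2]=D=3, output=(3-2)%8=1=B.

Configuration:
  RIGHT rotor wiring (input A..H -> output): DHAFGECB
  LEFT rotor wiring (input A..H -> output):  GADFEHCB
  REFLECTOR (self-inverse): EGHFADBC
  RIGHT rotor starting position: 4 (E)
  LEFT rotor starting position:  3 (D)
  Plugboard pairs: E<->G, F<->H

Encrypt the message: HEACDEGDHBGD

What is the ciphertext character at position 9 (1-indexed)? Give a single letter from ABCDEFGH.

Char 1 ('H'): step: R->5, L=3; H->plug->F->R->D->L->H->refl->C->L'->A->R'->G->plug->E
Char 2 ('E'): step: R->6, L=3; E->plug->G->R->A->L->C->refl->H->L'->D->R'->B->plug->B
Char 3 ('A'): step: R->7, L=3; A->plug->A->R->C->L->E->refl->A->L'->H->R'->F->plug->H
Char 4 ('C'): step: R->0, L->4 (L advanced); C->plug->C->R->A->L->A->refl->E->L'->F->R'->D->plug->D
Char 5 ('D'): step: R->1, L=4; D->plug->D->R->F->L->E->refl->A->L'->A->R'->G->plug->E
Char 6 ('E'): step: R->2, L=4; E->plug->G->R->B->L->D->refl->F->L'->D->R'->B->plug->B
Char 7 ('G'): step: R->3, L=4; G->plug->E->R->G->L->H->refl->C->L'->E->R'->G->plug->E
Char 8 ('D'): step: R->4, L=4; D->plug->D->R->F->L->E->refl->A->L'->A->R'->B->plug->B
Char 9 ('H'): step: R->5, L=4; H->plug->F->R->D->L->F->refl->D->L'->B->R'->H->plug->F

F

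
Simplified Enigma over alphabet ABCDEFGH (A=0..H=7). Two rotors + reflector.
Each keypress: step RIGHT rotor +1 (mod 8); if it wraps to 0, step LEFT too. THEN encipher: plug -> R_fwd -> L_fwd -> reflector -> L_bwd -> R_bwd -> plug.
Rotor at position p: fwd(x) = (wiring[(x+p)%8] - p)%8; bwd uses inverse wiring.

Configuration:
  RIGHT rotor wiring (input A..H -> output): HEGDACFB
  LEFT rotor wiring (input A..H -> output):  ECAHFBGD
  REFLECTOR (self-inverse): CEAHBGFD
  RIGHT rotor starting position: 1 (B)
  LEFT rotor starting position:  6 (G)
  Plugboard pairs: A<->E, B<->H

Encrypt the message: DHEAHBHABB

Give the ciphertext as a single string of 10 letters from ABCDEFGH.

Answer: EBFGFDCHFE

Derivation:
Char 1 ('D'): step: R->2, L=6; D->plug->D->R->A->L->A->refl->C->L'->E->R'->A->plug->E
Char 2 ('H'): step: R->3, L=6; H->plug->B->R->F->L->B->refl->E->L'->D->R'->H->plug->B
Char 3 ('E'): step: R->4, L=6; E->plug->A->R->E->L->C->refl->A->L'->A->R'->F->plug->F
Char 4 ('A'): step: R->5, L=6; A->plug->E->R->H->L->D->refl->H->L'->G->R'->G->plug->G
Char 5 ('H'): step: R->6, L=6; H->plug->B->R->D->L->E->refl->B->L'->F->R'->F->plug->F
Char 6 ('B'): step: R->7, L=6; B->plug->H->R->G->L->H->refl->D->L'->H->R'->D->plug->D
Char 7 ('H'): step: R->0, L->7 (L advanced); H->plug->B->R->E->L->A->refl->C->L'->G->R'->C->plug->C
Char 8 ('A'): step: R->1, L=7; A->plug->E->R->B->L->F->refl->G->L'->F->R'->B->plug->H
Char 9 ('B'): step: R->2, L=7; B->plug->H->R->C->L->D->refl->H->L'->H->R'->F->plug->F
Char 10 ('B'): step: R->3, L=7; B->plug->H->R->D->L->B->refl->E->L'->A->R'->A->plug->E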